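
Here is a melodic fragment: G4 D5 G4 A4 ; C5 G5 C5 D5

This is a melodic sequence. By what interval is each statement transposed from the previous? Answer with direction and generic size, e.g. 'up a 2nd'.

The 4-note cells begin on G4, C5 — each up a 4th from the last.
From G4 to C5: up a 4th.

up a 4th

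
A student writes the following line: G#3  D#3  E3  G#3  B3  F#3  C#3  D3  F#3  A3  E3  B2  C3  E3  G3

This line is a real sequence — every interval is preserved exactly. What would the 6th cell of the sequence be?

Taking 5-note groups, the heads are G#3, F#3, E3: the pattern moves down a 2nd.
Extending down a 2nd: D3 → C3 → Bb2.
So cell 6 is Bb2 F2 Gb2 Bb2 Db3.

Bb2 F2 Gb2 Bb2 Db3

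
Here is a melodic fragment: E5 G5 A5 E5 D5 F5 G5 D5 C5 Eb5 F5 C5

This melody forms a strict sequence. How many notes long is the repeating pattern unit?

Try groups of 4 (3 cells in 12 notes):
E5 G5 A5 E5 | D5 F5 G5 D5 | C5 Eb5 F5 C5
Each cell is the previous one down a 2nd — so the unit is 4 notes.

4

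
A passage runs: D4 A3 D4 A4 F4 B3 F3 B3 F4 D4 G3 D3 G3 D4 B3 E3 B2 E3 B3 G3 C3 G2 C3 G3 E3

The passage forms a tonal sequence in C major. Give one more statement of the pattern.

Taking 5-note groups, the heads are D4, B3, G3, E3, C3: the pattern moves down a 3rd.
From A2 the diatonic shape gives A2 E2 A2 E3 C3.

A2 E2 A2 E3 C3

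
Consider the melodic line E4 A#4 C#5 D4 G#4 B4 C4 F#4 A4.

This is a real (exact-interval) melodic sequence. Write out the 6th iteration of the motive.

Taking 3-note groups, the heads are E4, D4, C4: the pattern moves down a 2nd.
Extending down a 2nd: Bb3 → Ab3 → Gb3.
So cell 6 is Gb3 C4 Eb4.

Gb3 C4 Eb4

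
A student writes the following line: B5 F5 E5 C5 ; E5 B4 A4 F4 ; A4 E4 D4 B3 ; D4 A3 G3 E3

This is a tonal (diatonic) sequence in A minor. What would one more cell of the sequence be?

Taking 4-note groups, the heads are B5, E5, A4, D4: the pattern moves down a 5th.
From G3 the diatonic shape gives G3 D3 C3 A2.

G3 D3 C3 A2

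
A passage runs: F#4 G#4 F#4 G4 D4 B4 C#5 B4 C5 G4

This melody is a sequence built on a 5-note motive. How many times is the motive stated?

10 notes in groups of 5 gives 10/5 = 2 statements.
Starts: F#4, B4 — each up a 4th.

2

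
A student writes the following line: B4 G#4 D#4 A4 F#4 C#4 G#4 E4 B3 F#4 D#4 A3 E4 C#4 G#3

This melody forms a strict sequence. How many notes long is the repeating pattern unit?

Try groups of 3 (5 cells in 15 notes):
B4 G#4 D#4 | A4 F#4 C#4 | G#4 E4 B3 | F#4 D#4 A3 | E4 C#4 G#3
That's a consistent down a 2nd shift per cell, and no other grouping gives one.

3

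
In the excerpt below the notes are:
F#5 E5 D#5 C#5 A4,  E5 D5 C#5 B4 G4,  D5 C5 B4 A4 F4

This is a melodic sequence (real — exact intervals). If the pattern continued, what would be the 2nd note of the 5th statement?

Grouping in 5s, the 2nd note of each cell is E5, D5, C5.
Each moves down a 2nd. Continuing: Bb4 → Ab4.

Ab4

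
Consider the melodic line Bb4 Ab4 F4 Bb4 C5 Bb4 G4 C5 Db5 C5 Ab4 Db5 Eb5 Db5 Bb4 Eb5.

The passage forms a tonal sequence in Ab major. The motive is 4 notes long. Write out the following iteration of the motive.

With a 4-note motive the entries are Bb4, C5, Db5, Eb5, each up a 2nd from the previous.
Statement 5 starts on F5 and keeps the same diatonic contour: F5 Eb5 C5 F5.

F5 Eb5 C5 F5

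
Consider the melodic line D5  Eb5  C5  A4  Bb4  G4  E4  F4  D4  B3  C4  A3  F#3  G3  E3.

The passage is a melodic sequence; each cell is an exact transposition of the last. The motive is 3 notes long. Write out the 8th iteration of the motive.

Taking 3-note groups, the heads are D5, A4, E4, B3, F#3: the pattern moves down a 4th.
Carrying on: C#3 → G#2 → D#2.
So cell 8 is D#2 E2 C#2.

D#2 E2 C#2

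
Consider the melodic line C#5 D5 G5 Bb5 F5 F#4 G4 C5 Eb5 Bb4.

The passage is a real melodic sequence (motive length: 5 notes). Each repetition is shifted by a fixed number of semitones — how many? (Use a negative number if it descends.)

-7

With a 5-note motive the entries are C#5, F#4, each down a 5th from the previous.
C#5→F#4 is 66 − 73 = -7 semitones.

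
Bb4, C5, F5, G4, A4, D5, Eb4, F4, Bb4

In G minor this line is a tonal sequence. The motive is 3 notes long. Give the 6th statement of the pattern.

With a 3-note motive the entries are Bb4, G4, Eb4, each down a 3rd from the previous.
Carrying on: C4 → A3 → F3.
From F3 the diatonic shape gives F3 G3 C4.

F3 G3 C4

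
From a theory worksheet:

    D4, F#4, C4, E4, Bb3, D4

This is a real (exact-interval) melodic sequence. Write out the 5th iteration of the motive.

Gb3 Bb3

With a 2-note motive the entries are D4, C4, Bb3, each down a 2nd from the previous.
Continuing the starts: Ab3 → Gb3.
From Gb3 the exact shape gives Gb3 Bb3.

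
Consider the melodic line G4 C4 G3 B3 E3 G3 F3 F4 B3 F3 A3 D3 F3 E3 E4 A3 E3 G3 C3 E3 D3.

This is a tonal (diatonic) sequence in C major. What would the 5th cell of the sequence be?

Taking 7-note groups, the heads are G4, F4, E4: the pattern moves down a 2nd.
Extending down a 2nd: D4 → C4.
So cell 5 is C4 F3 C3 E3 A2 C3 B2.

C4 F3 C3 E3 A2 C3 B2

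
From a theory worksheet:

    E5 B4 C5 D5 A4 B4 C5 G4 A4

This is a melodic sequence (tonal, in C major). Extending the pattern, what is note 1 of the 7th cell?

F4

With 3-note cells, note 1 of each statement runs E5, D5, C5.
Each moves down a 2nd. Continuing: B4 → A4 → G4 → F4.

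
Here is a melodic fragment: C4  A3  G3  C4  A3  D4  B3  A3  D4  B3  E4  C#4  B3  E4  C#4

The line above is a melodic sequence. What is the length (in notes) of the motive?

15 notes total. Splitting into 3 groups of 5:
C4 A3 G3 C4 A3 | D4 B3 A3 D4 B3 | E4 C#4 B3 E4 C#4
Each cell is the previous one up a 2nd — so the unit is 5 notes.

5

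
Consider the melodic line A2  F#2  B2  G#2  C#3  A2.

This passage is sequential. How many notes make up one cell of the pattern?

6 notes total. Splitting into 3 groups of 2:
A2 F#2 | B2 G#2 | C#3 A2
That's a consistent up a 2nd shift per cell, and no other grouping gives one.

2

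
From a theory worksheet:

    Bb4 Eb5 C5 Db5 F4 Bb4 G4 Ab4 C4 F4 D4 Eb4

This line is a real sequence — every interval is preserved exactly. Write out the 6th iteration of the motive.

A2 D3 B2 C3

Taking 4-note groups, the heads are Bb4, F4, C4: the pattern moves down a 4th.
Continuing the starts: G3 → D3 → A2.
So cell 6 is A2 D3 B2 C3.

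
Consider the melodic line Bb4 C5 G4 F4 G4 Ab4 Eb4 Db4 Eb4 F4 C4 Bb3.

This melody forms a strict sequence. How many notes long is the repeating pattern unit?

4

12 notes total. Splitting into 3 groups of 4:
Bb4 C5 G4 F4 | G4 Ab4 Eb4 Db4 | Eb4 F4 C4 Bb3
Each cell is the previous one down a 3rd — so the unit is 4 notes.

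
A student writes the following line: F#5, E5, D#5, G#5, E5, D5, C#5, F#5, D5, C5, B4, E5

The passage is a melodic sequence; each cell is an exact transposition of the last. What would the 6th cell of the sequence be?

Ab4 Gb4 F4 Bb4

Unit = 4 notes; the statements start on F#5, E5, D5, moving down a 2nd each time.
Continuing the starts: C5 → Bb4 → Ab4.
So cell 6 is Ab4 Gb4 F4 Bb4.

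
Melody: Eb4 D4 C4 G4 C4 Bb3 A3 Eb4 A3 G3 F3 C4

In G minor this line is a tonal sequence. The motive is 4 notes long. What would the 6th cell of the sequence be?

Taking 4-note groups, the heads are Eb4, C4, A3: the pattern moves down a 3rd.
Carrying on: F3 → D3 → Bb2.
Statement 6 starts on Bb2 and keeps the same diatonic contour: Bb2 A2 G2 D3.

Bb2 A2 G2 D3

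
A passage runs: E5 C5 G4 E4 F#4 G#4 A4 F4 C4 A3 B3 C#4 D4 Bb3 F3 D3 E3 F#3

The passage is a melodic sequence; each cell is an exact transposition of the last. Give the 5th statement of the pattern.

Unit = 6 notes; the statements start on E5, A4, D4, moving down a 5th each time.
Carrying on: G3 → C3.
From C3 the exact shape gives C3 Ab2 Eb2 C2 D2 E2.

C3 Ab2 Eb2 C2 D2 E2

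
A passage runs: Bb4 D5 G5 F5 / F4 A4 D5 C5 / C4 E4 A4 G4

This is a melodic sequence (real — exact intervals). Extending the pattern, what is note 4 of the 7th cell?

With 4-note cells, note 4 of each statement runs F5, C5, G4.
Extending down a 4th: D4 → A3 → E3 → B2.

B2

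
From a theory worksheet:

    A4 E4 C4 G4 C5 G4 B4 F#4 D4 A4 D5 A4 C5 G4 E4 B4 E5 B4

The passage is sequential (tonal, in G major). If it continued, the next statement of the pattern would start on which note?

Taking 6-note groups, the heads are A4, B4, C5: the pattern moves up a 2nd.
One more step up a 2nd gives D5.

D5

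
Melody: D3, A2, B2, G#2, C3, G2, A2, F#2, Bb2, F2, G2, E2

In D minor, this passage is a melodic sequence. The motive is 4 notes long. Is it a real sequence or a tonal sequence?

real

Each cell has the same semitone pattern (-5, 2, -3) — intervals are preserved exactly.
And B2 lies outside D minor, so the sequence is real rather than tonal.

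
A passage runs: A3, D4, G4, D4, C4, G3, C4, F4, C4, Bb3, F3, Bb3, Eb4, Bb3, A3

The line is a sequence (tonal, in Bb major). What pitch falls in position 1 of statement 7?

The unit is 5 notes. Position-1 pitches of the 3 shown cells: A3, G3, F3.
Extending down a 2nd: Eb3 → D3 → C3 → Bb2.

Bb2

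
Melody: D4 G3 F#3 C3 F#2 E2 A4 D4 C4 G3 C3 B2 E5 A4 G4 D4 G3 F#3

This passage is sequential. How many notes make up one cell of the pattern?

6

There are 18 notes; a 6-note unit gives 3 cells:
D4 G3 F#3 C3 F#2 E2 | A4 D4 C4 G3 C3 B2 | E5 A4 G4 D4 G3 F#3
Every group is a transposition up a 5th of the one before; no shorter unit works.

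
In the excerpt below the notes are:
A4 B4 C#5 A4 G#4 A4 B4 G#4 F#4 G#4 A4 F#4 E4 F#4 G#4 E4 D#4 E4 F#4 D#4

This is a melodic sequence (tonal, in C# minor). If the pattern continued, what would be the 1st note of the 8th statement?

With 4-note cells, note 1 of each statement runs A4, G#4, F#4, E4, D#4.
Each moves down a 2nd. Continuing: C#4 → B3 → A3.

A3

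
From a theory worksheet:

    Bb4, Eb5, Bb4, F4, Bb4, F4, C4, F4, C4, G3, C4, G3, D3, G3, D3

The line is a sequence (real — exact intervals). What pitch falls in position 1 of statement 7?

E2

The unit is 3 notes. Position-1 pitches of the 5 shown cells: Bb4, F4, C4, G3, D3.
Carrying that down a 4th forward: A2 → E2.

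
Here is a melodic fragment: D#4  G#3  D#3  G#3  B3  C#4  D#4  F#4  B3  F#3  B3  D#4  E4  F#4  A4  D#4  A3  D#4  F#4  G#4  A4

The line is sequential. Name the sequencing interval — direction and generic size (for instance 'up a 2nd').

up a 3rd

Taking 7-note groups, the heads are D#4, F#4, A4: the pattern moves up a 3rd.
D#4 to F#4 is up a 3rd.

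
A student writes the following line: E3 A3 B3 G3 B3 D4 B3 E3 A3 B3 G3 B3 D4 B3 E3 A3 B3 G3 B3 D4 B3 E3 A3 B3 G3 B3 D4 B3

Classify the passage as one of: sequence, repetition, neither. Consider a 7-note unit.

repetition

Each 7-note cell is identical (E3 A3 B3 G3 B3 D4 B3), restated at the same pitch.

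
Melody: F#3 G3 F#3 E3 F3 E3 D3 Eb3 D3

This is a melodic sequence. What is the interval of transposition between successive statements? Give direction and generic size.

down a 2nd

Unit = 3 notes; the statements start on F#3, E3, D3, moving down a 2nd each time.
From F#3 to E3: down a 2nd.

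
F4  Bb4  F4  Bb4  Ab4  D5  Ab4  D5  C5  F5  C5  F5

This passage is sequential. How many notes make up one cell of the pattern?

4

12 notes total. Splitting into 3 groups of 4:
F4 Bb4 F4 Bb4 | Ab4 D5 Ab4 D5 | C5 F5 C5 F5
That's a consistent up a 3rd shift per cell, and no other grouping gives one.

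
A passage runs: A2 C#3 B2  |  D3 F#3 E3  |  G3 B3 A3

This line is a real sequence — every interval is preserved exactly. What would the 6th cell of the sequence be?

Bb4 D5 C5

With a 3-note motive the entries are A2, D3, G3, each up a 4th from the previous.
Extending up a 4th: C4 → F4 → Bb4.
So cell 6 is Bb4 D5 C5.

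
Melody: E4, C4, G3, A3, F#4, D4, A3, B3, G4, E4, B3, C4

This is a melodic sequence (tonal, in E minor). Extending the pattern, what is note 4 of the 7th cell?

With 4-note cells, note 4 of each statement runs A3, B3, C4.
Carrying that up a 2nd forward: D4 → E4 → F#4 → G4.

G4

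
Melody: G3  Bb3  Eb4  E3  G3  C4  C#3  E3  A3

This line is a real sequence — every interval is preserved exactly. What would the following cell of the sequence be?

A#2 C#3 F#3

Taking 3-note groups, the heads are G3, E3, C#3: the pattern moves down a 3rd.
From A#2 the exact shape gives A#2 C#3 F#3.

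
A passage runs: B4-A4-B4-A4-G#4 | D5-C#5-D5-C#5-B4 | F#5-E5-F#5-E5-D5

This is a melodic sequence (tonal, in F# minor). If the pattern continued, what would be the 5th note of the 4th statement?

F#5

Grouping in 5s, the 5th note of each cell is G#4, B4, D5.
From D5, up a 3rd gives F#5.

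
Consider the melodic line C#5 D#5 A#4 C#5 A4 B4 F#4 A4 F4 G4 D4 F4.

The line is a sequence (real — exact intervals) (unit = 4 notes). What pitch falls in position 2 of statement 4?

With 4-note cells, note 2 of each statement runs D#5, B4, G4.
Each moves down a 3rd; the next is Eb4.

Eb4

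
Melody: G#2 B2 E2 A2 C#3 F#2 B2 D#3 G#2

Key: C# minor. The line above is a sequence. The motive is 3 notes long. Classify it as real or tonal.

tonal

Every note is diatonic to C# minor.
Cell 1 has +3 semitones from note 1 to 2, but cell 2 has +4 — the interval quality changes while the contour stays the same, which is the hallmark of a tonal sequence.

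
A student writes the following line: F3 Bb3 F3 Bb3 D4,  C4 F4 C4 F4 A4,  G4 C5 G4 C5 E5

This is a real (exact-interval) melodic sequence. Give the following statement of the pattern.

D5 G5 D5 G5 B5

Taking 5-note groups, the heads are F3, C4, G4: the pattern moves up a 5th.
From D5 the exact shape gives D5 G5 D5 G5 B5.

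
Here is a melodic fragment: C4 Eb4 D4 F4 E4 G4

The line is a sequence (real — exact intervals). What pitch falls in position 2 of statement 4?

With 2-note cells, note 2 of each statement runs Eb4, F4, G4.
From G4, up a 2nd gives A4.

A4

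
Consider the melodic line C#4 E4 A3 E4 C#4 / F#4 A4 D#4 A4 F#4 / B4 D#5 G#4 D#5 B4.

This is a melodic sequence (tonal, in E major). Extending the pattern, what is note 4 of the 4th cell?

With 5-note cells, note 4 of each statement runs E4, A4, D#5.
Each moves up a 4th; the next is G#5.

G#5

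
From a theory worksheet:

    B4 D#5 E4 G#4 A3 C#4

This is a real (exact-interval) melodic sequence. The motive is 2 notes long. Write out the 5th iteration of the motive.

G2 B2

Unit = 2 notes; the statements start on B4, E4, A3, moving down a 5th each time.
Continuing the starts: D3 → G2.
Statement 5 starts on G2 and keeps the same exact contour: G2 B2.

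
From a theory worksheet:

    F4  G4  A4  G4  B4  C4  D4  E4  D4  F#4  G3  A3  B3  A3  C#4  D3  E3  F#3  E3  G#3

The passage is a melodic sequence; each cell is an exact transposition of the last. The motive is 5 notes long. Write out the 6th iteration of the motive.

With a 5-note motive the entries are F4, C4, G3, D3, each down a 4th from the previous.
Extending down a 4th: A2 → E2.
Statement 6 starts on E2 and keeps the same exact contour: E2 F#2 G#2 F#2 A#2.

E2 F#2 G#2 F#2 A#2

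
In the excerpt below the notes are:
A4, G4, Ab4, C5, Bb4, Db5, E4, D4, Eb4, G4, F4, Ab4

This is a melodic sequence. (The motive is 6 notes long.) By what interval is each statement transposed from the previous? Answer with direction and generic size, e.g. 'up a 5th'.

Unit = 6 notes; the statements start on A4, E4, moving down a 4th each time.
From A4 to E4: down a 4th.

down a 4th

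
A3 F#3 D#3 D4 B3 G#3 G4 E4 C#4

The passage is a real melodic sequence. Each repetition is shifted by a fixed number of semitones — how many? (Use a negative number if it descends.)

Taking 3-note groups, the heads are A3, D4, G4: the pattern moves up a 4th.
A3→D4 is 62 − 57 = 5 semitones.

5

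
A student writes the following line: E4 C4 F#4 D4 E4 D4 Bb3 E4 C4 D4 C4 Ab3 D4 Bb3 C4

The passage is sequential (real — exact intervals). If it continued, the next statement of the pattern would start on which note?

The 5-note cells begin on E4, D4, C4 — each down a 2nd from the last.
The next head, down a 2nd from C4, is Bb3.

Bb3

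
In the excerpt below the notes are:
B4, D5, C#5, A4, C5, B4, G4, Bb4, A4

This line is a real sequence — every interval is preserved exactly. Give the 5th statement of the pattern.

Eb4 Gb4 F4

Unit = 3 notes; the statements start on B4, A4, G4, moving down a 2nd each time.
Continuing the starts: F4 → Eb4.
From Eb4 the exact shape gives Eb4 Gb4 F4.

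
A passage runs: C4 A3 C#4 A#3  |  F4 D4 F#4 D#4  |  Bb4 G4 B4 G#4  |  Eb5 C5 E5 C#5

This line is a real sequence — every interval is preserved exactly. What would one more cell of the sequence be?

Ab5 F5 A5 F#5

The 4-note cells begin on C4, F4, Bb4, Eb5 — each up a 4th from the last.
Statement 5 starts on Ab5 and keeps the same exact contour: Ab5 F5 A5 F#5.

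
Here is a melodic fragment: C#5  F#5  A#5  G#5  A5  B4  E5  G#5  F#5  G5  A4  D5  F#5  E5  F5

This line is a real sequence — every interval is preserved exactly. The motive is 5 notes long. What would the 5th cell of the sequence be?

Taking 5-note groups, the heads are C#5, B4, A4: the pattern moves down a 2nd.
Extending down a 2nd: G4 → F4.
From F4 the exact shape gives F4 Bb4 D5 C5 Db5.

F4 Bb4 D5 C5 Db5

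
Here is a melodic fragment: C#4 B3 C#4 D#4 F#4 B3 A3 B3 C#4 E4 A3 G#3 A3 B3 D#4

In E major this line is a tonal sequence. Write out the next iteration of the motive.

Unit = 5 notes; the statements start on C#4, B3, A3, moving down a 2nd each time.
So cell 4 is G#3 F#3 G#3 A3 C#4.

G#3 F#3 G#3 A3 C#4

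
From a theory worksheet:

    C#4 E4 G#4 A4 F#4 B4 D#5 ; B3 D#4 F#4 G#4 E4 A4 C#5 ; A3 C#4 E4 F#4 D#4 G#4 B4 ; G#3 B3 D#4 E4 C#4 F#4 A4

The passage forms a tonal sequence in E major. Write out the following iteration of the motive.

F#3 A3 C#4 D#4 B3 E4 G#4

The 7-note cells begin on C#4, B3, A3, G#3 — each down a 2nd from the last.
Statement 5 starts on F#3 and keeps the same diatonic contour: F#3 A3 C#4 D#4 B3 E4 G#4.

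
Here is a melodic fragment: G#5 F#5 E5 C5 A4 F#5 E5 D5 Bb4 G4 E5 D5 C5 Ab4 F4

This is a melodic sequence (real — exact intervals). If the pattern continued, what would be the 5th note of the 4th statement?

Eb4

With 5-note cells, note 5 of each statement runs A4, G4, F4.
Each moves down a 2nd; the next is Eb4.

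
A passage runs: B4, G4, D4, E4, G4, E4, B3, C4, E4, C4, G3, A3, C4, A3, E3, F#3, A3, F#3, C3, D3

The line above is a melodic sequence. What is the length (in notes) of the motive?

4

There are 20 notes; a 4-note unit gives 5 cells:
B4 G4 D4 E4 | G4 E4 B3 C4 | E4 C4 G3 A3 | C4 A3 E3 F#3 | A3 F#3 C3 D3
That's a consistent down a 3rd shift per cell, and no other grouping gives one.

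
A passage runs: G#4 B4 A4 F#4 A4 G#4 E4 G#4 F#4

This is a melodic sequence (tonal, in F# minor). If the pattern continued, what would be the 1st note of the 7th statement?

With 3-note cells, note 1 of each statement runs G#4, F#4, E4.
Each moves down a 2nd. Continuing: D4 → C#4 → B3 → A3.

A3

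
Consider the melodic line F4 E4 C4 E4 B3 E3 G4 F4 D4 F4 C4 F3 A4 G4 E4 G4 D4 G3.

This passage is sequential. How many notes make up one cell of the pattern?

18 notes total. Splitting into 3 groups of 6:
F4 E4 C4 E4 B3 E3 | G4 F4 D4 F4 C4 F3 | A4 G4 E4 G4 D4 G3
Each cell is the previous one up a 2nd — so the unit is 6 notes.

6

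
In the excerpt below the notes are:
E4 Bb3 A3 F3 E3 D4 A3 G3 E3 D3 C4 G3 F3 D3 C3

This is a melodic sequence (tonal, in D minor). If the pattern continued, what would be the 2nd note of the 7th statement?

The unit is 5 notes. Position-2 pitches of the 3 shown cells: Bb3, A3, G3.
Carrying that down a 2nd forward: F3 → E3 → D3 → C3.

C3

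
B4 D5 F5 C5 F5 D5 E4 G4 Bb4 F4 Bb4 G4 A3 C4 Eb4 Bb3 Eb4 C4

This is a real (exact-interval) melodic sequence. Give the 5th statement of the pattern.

G2 Bb2 Db3 Ab2 Db3 Bb2

Taking 6-note groups, the heads are B4, E4, A3: the pattern moves down a 5th.
Continuing the starts: D3 → G2.
So cell 5 is G2 Bb2 Db3 Ab2 Db3 Bb2.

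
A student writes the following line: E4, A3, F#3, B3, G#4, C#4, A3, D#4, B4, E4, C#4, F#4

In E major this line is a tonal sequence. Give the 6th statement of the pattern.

A5 D#5 B4 E5

Unit = 4 notes; the statements start on E4, G#4, B4, moving up a 3rd each time.
Carrying on: D#5 → F#5 → A5.
From A5 the diatonic shape gives A5 D#5 B4 E5.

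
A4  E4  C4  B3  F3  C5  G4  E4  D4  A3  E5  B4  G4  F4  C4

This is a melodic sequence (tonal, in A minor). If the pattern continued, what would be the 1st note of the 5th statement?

B5

With 5-note cells, note 1 of each statement runs A4, C5, E5.
Carrying that up a 3rd forward: G5 → B5.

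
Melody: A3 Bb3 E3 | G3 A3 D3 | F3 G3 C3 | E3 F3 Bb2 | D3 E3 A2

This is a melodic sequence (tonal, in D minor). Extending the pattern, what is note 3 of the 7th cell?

Grouping in 3s, the 3rd note of each cell is E3, D3, C3, Bb2, A2.
Each moves down a 2nd. Continuing: G2 → F2.

F2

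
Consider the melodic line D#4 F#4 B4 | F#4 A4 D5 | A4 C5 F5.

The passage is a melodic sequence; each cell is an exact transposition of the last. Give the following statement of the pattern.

C5 Eb5 Ab5

The 3-note cells begin on D#4, F#4, A4 — each up a 3rd from the last.
So cell 4 is C5 Eb5 Ab5.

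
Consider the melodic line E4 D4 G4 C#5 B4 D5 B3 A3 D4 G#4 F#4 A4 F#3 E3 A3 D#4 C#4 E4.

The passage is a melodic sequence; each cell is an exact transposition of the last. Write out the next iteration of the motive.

The 6-note cells begin on E4, B3, F#3 — each down a 4th from the last.
From C#3 the exact shape gives C#3 B2 E3 A#3 G#3 B3.

C#3 B2 E3 A#3 G#3 B3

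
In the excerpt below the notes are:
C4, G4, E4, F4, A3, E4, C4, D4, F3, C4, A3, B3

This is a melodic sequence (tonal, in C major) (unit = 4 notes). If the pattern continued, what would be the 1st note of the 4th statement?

Grouping in 4s, the 1st note of each cell is C4, A3, F3.
Each moves down a 3rd; the next is D3.

D3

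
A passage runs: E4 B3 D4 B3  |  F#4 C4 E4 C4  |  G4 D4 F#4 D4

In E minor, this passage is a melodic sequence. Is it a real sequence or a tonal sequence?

Every note is diatonic to E minor.
Cell 1 has -5 semitones from note 1 to 2, but cell 2 has -6 — the interval quality changes while the contour stays the same, which is the hallmark of a tonal sequence.

tonal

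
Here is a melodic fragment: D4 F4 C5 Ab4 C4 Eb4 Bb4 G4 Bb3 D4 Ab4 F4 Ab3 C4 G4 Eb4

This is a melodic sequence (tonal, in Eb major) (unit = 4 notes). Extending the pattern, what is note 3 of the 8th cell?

The unit is 4 notes. Position-3 pitches of the 4 shown cells: C5, Bb4, Ab4, G4.
Extending down a 2nd: F4 → Eb4 → D4 → C4.

C4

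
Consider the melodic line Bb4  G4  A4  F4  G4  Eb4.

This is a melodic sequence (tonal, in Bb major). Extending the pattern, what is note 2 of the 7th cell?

With 2-note cells, note 2 of each statement runs G4, F4, Eb4.
Carrying that down a 2nd forward: D4 → C4 → Bb3 → A3.

A3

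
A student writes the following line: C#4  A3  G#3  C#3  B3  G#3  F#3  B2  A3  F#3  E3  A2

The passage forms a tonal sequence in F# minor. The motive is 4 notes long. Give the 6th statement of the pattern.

E3 C#3 B2 E2

Taking 4-note groups, the heads are C#4, B3, A3: the pattern moves down a 2nd.
Continuing the starts: G#3 → F#3 → E3.
Statement 6 starts on E3 and keeps the same diatonic contour: E3 C#3 B2 E2.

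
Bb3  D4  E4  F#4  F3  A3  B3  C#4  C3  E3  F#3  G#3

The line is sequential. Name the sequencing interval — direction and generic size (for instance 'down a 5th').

With a 4-note motive the entries are Bb3, F3, C3, each down a 4th from the previous.
From Bb3 to F3: down a 4th.

down a 4th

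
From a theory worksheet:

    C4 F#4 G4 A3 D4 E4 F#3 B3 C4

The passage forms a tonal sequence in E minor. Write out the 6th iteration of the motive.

The 3-note cells begin on C4, A3, F#3 — each down a 3rd from the last.
Continuing the starts: D3 → B2 → G2.
From G2 the diatonic shape gives G2 C3 D3.

G2 C3 D3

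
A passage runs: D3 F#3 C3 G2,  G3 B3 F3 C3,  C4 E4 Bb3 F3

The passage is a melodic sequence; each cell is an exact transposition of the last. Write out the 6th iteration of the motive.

Unit = 4 notes; the statements start on D3, G3, C4, moving up a 4th each time.
Carrying on: F4 → Bb4 → Eb5.
So cell 6 is Eb5 G5 Db5 Ab4.

Eb5 G5 Db5 Ab4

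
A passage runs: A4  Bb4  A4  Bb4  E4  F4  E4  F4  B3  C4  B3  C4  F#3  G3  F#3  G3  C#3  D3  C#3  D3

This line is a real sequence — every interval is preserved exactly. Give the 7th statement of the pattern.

D#2 E2 D#2 E2

Taking 4-note groups, the heads are A4, E4, B3, F#3, C#3: the pattern moves down a 4th.
Continuing the starts: G#2 → D#2.
From D#2 the exact shape gives D#2 E2 D#2 E2.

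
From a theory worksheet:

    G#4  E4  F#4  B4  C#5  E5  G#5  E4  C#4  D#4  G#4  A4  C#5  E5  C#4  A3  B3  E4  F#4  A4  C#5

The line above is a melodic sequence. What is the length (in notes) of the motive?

Try groups of 7 (3 cells in 21 notes):
G#4 E4 F#4 B4 C#5 E5 G#5 | E4 C#4 D#4 G#4 A4 C#5 E5 | C#4 A3 B3 E4 F#4 A4 C#5
Every group is a transposition down a 3rd of the one before; no shorter unit works.

7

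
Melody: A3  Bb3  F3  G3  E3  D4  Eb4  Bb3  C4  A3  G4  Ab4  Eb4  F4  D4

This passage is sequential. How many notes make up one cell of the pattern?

5

There are 15 notes; a 5-note unit gives 3 cells:
A3 Bb3 F3 G3 E3 | D4 Eb4 Bb3 C4 A3 | G4 Ab4 Eb4 F4 D4
Every group is a transposition up a 4th of the one before; no shorter unit works.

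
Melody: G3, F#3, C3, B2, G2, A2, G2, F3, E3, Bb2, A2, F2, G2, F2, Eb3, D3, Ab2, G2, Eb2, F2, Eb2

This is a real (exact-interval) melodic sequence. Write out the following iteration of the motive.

With a 7-note motive the entries are G3, F3, Eb3, each down a 2nd from the previous.
So cell 4 is Db3 C3 Gb2 F2 Db2 Eb2 Db2.

Db3 C3 Gb2 F2 Db2 Eb2 Db2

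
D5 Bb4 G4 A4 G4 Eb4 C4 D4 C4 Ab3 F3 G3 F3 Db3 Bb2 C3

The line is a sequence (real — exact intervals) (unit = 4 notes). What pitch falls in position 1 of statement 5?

Bb2

Grouping in 4s, the 1st note of each cell is D5, G4, C4, F3.
From F3, down a 5th gives Bb2.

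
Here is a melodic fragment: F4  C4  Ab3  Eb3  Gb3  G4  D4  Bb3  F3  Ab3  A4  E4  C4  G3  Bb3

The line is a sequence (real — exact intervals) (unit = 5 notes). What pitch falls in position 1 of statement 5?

With 5-note cells, note 1 of each statement runs F4, G4, A4.
Extending up a 2nd: B4 → C#5.

C#5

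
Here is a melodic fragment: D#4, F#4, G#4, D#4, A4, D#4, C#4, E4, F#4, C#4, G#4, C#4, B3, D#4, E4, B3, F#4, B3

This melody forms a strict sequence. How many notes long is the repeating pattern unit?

Try groups of 6 (3 cells in 18 notes):
D#4 F#4 G#4 D#4 A4 D#4 | C#4 E4 F#4 C#4 G#4 C#4 | B3 D#4 E4 B3 F#4 B3
Each cell is the previous one down a 2nd — so the unit is 6 notes.

6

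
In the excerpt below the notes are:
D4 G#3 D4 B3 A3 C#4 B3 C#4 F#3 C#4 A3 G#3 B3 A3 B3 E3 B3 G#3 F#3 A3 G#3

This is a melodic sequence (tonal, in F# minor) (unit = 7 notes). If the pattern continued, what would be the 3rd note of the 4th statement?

A3

With 7-note cells, note 3 of each statement runs D4, C#4, B3.
From B3, down a 2nd gives A3.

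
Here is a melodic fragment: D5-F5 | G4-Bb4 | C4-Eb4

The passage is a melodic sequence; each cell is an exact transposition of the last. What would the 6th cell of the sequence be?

Eb2 Gb2

The 2-note cells begin on D5, G4, C4 — each down a 5th from the last.
Extending down a 5th: F3 → Bb2 → Eb2.
From Eb2 the exact shape gives Eb2 Gb2.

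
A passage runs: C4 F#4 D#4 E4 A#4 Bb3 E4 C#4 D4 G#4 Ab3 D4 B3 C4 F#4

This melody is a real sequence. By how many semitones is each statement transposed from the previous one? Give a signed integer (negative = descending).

-2

The 5-note cells begin on C4, Bb3, Ab3 — each down a 2nd from the last.
Counting half-steps from C4 to Bb3: -2.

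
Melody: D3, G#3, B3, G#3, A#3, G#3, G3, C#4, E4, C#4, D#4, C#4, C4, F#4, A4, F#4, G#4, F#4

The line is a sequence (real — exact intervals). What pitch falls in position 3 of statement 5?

G5

With 6-note cells, note 3 of each statement runs B3, E4, A4.
Extending up a 4th: D5 → G5.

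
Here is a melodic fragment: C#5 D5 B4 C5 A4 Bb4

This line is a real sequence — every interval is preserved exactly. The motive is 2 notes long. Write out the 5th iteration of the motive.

F4 Gb4

With a 2-note motive the entries are C#5, B4, A4, each down a 2nd from the previous.
Extending down a 2nd: G4 → F4.
From F4 the exact shape gives F4 Gb4.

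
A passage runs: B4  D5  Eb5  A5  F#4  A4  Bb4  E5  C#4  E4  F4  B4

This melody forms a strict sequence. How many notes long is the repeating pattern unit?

12 notes total. Splitting into 3 groups of 4:
B4 D5 Eb5 A5 | F#4 A4 Bb4 E5 | C#4 E4 F4 B4
Every group is a transposition down a 4th of the one before; no shorter unit works.

4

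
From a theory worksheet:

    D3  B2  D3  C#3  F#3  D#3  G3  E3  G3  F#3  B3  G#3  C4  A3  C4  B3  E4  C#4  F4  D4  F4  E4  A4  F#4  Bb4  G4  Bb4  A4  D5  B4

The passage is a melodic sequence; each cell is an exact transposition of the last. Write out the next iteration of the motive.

With a 6-note motive the entries are D3, G3, C4, F4, Bb4, each up a 4th from the previous.
From Eb5 the exact shape gives Eb5 C5 Eb5 D5 G5 E5.

Eb5 C5 Eb5 D5 G5 E5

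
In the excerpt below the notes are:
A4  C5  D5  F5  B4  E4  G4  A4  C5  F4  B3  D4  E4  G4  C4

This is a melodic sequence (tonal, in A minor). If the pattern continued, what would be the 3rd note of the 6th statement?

The unit is 5 notes. Position-3 pitches of the 3 shown cells: D5, A4, E4.
Carrying that down a 4th forward: B3 → F3 → C3.

C3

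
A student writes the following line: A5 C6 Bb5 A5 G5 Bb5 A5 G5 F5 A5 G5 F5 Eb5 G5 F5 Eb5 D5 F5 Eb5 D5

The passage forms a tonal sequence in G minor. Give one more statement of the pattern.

The 4-note cells begin on A5, G5, F5, Eb5, D5 — each down a 2nd from the last.
Statement 6 starts on C5 and keeps the same diatonic contour: C5 Eb5 D5 C5.

C5 Eb5 D5 C5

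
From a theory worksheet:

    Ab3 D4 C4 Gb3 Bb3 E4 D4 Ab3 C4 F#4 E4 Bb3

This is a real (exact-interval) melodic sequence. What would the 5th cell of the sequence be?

The 4-note cells begin on Ab3, Bb3, C4 — each up a 2nd from the last.
Carrying on: D4 → E4.
So cell 5 is E4 A#4 G#4 D4.

E4 A#4 G#4 D4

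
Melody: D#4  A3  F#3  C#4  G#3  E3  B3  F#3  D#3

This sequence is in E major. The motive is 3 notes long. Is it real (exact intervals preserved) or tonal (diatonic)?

Every note is diatonic to E major.
Cell 1 has -6 semitones from note 1 to 2, but cell 2 has -5 — the interval quality changes while the contour stays the same, which is the hallmark of a tonal sequence.

tonal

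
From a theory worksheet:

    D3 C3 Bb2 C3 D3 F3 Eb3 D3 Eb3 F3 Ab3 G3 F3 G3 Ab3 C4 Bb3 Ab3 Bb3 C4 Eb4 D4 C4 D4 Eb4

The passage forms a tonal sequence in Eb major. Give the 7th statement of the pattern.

Unit = 5 notes; the statements start on D3, F3, Ab3, C4, Eb4, moving up a 3rd each time.
Extending up a 3rd: G4 → Bb4.
Statement 7 starts on Bb4 and keeps the same diatonic contour: Bb4 Ab4 G4 Ab4 Bb4.

Bb4 Ab4 G4 Ab4 Bb4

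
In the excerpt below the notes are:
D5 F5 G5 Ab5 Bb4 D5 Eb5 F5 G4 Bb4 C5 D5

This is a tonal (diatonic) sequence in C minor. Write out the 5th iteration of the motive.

Unit = 4 notes; the statements start on D5, Bb4, G4, moving down a 3rd each time.
Carrying on: Eb4 → C4.
From C4 the diatonic shape gives C4 Eb4 F4 G4.

C4 Eb4 F4 G4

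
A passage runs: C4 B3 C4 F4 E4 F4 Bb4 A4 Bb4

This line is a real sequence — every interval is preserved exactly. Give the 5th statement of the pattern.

Unit = 3 notes; the statements start on C4, F4, Bb4, moving up a 4th each time.
Carrying on: Eb5 → Ab5.
From Ab5 the exact shape gives Ab5 G5 Ab5.

Ab5 G5 Ab5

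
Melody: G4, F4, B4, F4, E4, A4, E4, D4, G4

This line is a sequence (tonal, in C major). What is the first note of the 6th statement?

With a 3-note motive the entries are G4, F4, E4, each down a 2nd from the previous.
Continuing: D4 → C4 → B3. Statement 6 starts on B3.

B3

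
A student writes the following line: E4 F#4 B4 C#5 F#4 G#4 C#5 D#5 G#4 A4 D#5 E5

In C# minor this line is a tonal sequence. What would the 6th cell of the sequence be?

C#5 D#5 G#5 A5

With a 4-note motive the entries are E4, F#4, G#4, each up a 2nd from the previous.
Extending up a 2nd: A4 → B4 → C#5.
From C#5 the diatonic shape gives C#5 D#5 G#5 A5.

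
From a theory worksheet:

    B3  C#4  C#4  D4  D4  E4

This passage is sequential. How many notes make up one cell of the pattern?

2

6 notes total. Splitting into 3 groups of 2:
B3 C#4 | C#4 D4 | D4 E4
Each cell is the previous one up a 2nd — so the unit is 2 notes.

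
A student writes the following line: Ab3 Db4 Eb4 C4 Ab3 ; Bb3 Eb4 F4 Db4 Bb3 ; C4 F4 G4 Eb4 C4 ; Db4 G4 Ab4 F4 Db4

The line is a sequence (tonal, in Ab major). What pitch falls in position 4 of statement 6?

With 5-note cells, note 4 of each statement runs C4, Db4, Eb4, F4.
Each moves up a 2nd. Continuing: G4 → Ab4.

Ab4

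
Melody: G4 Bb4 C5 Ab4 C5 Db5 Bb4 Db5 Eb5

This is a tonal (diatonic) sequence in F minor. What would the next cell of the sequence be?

Unit = 3 notes; the statements start on G4, Ab4, Bb4, moving up a 2nd each time.
Statement 4 starts on C5 and keeps the same diatonic contour: C5 Eb5 F5.

C5 Eb5 F5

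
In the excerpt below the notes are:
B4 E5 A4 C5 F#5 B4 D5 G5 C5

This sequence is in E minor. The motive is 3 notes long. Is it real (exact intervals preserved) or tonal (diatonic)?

Every note is diatonic to E minor.
Cell 1 has +5 semitones from note 1 to 2, but cell 2 has +6 — the interval quality changes while the contour stays the same, which is the hallmark of a tonal sequence.

tonal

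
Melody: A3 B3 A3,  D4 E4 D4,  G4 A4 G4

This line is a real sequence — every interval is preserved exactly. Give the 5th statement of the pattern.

With a 3-note motive the entries are A3, D4, G4, each up a 4th from the previous.
Continuing the starts: C5 → F5.
So cell 5 is F5 G5 F5.

F5 G5 F5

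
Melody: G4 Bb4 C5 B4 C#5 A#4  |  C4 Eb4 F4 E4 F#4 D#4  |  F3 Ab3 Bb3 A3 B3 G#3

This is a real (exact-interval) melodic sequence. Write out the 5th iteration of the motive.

Unit = 6 notes; the statements start on G4, C4, F3, moving down a 5th each time.
Carrying on: Bb2 → Eb2.
Statement 5 starts on Eb2 and keeps the same exact contour: Eb2 Gb2 Ab2 G2 A2 F#2.

Eb2 Gb2 Ab2 G2 A2 F#2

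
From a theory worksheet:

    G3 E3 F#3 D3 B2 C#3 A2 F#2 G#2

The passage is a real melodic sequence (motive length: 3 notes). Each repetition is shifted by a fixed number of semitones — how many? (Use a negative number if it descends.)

Unit = 3 notes; the statements start on G3, D3, A2, moving down a 4th each time.
Counting half-steps from G3 to D3: -5.

-5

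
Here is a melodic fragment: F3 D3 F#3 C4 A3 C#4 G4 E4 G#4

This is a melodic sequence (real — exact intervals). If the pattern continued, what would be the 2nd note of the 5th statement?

The unit is 3 notes. Position-2 pitches of the 3 shown cells: D3, A3, E4.
Each moves up a 5th. Continuing: B4 → F#5.

F#5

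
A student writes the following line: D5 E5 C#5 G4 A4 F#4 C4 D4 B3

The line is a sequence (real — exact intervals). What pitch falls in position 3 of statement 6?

With 3-note cells, note 3 of each statement runs C#5, F#4, B3.
Each moves down a 5th. Continuing: E3 → A2 → D2.

D2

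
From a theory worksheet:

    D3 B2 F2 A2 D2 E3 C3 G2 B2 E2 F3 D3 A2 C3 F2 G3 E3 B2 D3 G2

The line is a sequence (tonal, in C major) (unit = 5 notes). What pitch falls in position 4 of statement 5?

E3

Grouping in 5s, the 4th note of each cell is A2, B2, C3, D3.
One more up a 2nd gives E3.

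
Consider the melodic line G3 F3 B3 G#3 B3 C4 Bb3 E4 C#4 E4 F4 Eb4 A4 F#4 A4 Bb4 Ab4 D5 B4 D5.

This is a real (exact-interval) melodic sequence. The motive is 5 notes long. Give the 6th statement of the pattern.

The 5-note cells begin on G3, C4, F4, Bb4 — each up a 4th from the last.
Continuing the starts: Eb5 → Ab5.
So cell 6 is Ab5 Gb5 C6 A5 C6.

Ab5 Gb5 C6 A5 C6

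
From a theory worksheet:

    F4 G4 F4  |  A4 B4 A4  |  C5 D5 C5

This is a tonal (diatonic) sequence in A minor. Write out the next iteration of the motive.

E5 F5 E5

With a 3-note motive the entries are F4, A4, C5, each up a 3rd from the previous.
Statement 4 starts on E5 and keeps the same diatonic contour: E5 F5 E5.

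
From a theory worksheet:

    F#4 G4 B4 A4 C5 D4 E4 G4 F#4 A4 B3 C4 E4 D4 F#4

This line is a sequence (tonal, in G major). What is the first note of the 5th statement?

E3

Unit = 5 notes; the statements start on F#4, D4, B3, moving down a 3rd each time.
Continuing: G3 → E3. Statement 5 starts on E3.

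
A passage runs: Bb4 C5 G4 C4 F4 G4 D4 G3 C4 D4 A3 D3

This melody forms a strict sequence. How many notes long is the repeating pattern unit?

Try groups of 4 (3 cells in 12 notes):
Bb4 C5 G4 C4 | F4 G4 D4 G3 | C4 D4 A3 D3
Each cell is the previous one down a 4th — so the unit is 4 notes.

4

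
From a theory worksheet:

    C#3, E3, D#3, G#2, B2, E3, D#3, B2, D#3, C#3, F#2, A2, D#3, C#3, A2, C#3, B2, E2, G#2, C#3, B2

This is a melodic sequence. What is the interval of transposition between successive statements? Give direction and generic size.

down a 2nd

The 7-note cells begin on C#3, B2, A2 — each down a 2nd from the last.
From C#3 to B2: down a 2nd.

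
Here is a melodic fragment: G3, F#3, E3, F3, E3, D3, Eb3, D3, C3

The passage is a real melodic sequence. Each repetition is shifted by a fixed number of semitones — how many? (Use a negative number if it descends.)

-2

With a 3-note motive the entries are G3, F3, Eb3, each down a 2nd from the previous.
G3→F3 is 53 − 55 = -2 semitones.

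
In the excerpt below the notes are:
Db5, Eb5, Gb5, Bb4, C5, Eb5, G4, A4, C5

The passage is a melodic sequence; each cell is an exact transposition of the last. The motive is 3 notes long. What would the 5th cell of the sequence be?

C#4 D#4 F#4

With a 3-note motive the entries are Db5, Bb4, G4, each down a 3rd from the previous.
Carrying on: E4 → C#4.
So cell 5 is C#4 D#4 F#4.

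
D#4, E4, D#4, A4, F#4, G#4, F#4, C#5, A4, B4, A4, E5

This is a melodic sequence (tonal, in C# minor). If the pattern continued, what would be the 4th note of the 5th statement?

Grouping in 4s, the 4th note of each cell is A4, C#5, E5.
Extending up a 3rd: G#5 → B5.

B5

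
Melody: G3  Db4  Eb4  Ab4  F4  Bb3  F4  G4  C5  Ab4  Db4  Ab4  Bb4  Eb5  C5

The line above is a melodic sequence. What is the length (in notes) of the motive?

5

There are 15 notes; a 5-note unit gives 3 cells:
G3 Db4 Eb4 Ab4 F4 | Bb3 F4 G4 C5 Ab4 | Db4 Ab4 Bb4 Eb5 C5
Each cell is the previous one up a 3rd — so the unit is 5 notes.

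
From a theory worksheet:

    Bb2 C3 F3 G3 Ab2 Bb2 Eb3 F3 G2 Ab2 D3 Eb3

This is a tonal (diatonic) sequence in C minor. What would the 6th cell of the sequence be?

D2 Eb2 Ab2 Bb2

The 4-note cells begin on Bb2, Ab2, G2 — each down a 2nd from the last.
Carrying on: F2 → Eb2 → D2.
Statement 6 starts on D2 and keeps the same diatonic contour: D2 Eb2 Ab2 Bb2.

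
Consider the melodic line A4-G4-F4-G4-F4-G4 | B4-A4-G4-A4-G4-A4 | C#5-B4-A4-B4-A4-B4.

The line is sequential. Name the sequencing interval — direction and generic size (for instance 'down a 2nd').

Taking 6-note groups, the heads are A4, B4, C#5: the pattern moves up a 2nd.
From A4 to B4: up a 2nd.

up a 2nd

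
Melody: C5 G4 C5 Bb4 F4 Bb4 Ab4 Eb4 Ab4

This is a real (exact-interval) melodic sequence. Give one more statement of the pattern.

With a 3-note motive the entries are C5, Bb4, Ab4, each down a 2nd from the previous.
From Gb4 the exact shape gives Gb4 Db4 Gb4.

Gb4 Db4 Gb4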